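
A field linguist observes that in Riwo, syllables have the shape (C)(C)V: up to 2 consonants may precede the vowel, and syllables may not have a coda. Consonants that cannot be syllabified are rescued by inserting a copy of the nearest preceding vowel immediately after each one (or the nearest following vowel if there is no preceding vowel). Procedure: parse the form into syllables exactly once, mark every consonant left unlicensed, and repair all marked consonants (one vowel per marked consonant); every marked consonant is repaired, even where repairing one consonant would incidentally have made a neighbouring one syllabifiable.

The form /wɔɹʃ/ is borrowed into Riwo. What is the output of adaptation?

wɔɹɔʃɔ

Under (C)(C)V, the unsyllabifiable consonants are /ɹ/, /ʃ/ (no codas are permitted; onsets may contain at most 2 consonants).
Inserting the epenthetic vowel yields /ɹ/ → /ɹɔ/, /ʃ/ → /ʃɔ/.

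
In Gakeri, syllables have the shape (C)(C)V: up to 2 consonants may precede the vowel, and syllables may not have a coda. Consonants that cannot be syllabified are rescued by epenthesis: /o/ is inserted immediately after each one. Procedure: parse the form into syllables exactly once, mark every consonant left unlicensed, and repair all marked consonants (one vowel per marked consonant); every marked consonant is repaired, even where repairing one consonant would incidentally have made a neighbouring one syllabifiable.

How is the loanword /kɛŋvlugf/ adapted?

kɛŋovlugofo

Under (C)(C)V, the unsyllabifiable consonants are /ŋ/, /g/, /f/ (no codas are permitted; onsets may contain at most 2 consonants).
Inserting the epenthetic vowel yields /ŋ/ → /ŋo/, /g/ → /go/, /f/ → /fo/.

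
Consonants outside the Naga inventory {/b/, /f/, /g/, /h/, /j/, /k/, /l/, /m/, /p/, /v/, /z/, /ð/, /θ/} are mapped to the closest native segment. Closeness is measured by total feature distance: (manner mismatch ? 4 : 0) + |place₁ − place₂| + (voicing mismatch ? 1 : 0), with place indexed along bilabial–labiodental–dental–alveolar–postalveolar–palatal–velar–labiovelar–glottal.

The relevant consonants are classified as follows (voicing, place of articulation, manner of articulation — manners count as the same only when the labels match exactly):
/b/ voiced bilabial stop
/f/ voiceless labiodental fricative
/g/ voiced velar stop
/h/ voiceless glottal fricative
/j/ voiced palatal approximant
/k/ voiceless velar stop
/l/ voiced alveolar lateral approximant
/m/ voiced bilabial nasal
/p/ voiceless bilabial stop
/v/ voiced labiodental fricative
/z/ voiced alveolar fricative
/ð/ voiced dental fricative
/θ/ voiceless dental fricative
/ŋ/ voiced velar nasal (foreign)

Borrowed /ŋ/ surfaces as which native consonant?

/g/ is closest: manner differs (nasal→stop, +4), place distance 0 (velar→velar), same voicing; total 4. Next closest is /j/ at distance 5.

g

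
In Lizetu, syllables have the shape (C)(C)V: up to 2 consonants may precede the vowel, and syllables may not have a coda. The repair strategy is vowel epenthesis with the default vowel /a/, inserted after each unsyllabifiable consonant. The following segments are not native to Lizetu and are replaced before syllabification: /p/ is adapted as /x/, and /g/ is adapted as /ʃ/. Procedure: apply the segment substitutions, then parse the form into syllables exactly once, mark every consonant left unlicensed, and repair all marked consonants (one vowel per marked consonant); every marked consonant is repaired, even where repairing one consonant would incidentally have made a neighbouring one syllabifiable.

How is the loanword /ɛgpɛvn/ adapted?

Substitution: /g/ → /ʃ/, /p/ → /x/, giving /ɛʃxɛvn/.
Under (C)(C)V, the unsyllabifiable consonants are /v/, /n/ (no codas are permitted; onsets may contain at most 2 consonants).
Epenthesis after each stranded consonant: /v/ → /va/, /n/ → /na/.

ɛʃxɛvana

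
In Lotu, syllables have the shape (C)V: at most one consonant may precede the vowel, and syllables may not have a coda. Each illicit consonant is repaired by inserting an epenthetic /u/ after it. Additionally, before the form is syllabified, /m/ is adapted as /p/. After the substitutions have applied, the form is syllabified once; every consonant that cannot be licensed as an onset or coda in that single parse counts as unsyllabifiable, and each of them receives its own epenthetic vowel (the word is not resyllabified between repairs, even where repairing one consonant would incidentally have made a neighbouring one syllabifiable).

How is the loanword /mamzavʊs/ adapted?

Substitution: /m/ → /p/, giving /papzavʊs/.
Under (C)V, the unsyllabifiable consonants are /p/, /s/ (no codas are permitted; onsets are limited to one consonant).
Inserting the epenthetic vowel yields /p/ → /pu/, /s/ → /su/.

papuzavʊsu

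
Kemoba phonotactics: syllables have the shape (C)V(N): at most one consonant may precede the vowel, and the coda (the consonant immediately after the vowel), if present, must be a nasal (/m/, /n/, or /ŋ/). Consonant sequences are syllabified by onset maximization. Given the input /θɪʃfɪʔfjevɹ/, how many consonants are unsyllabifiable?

5

The consonants /ʃ/, /ʔ/, /f/, /v/, /ɹ/ cannot be parsed into a legal (C)V(N) syllable (only a nasal (/m/, /n/, or /ŋ/) is licensed in coda position; onsets are limited to one consonant).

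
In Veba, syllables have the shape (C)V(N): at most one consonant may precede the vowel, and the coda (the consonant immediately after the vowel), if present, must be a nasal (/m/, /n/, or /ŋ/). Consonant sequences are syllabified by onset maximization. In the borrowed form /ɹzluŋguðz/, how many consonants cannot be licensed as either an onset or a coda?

4

Syllabifying with onset maximization leaves /ɹ/, /z/, /ð/, /z/ stranded (only a nasal (/m/, /n/, or /ŋ/) is licensed in coda position; onsets are limited to one consonant).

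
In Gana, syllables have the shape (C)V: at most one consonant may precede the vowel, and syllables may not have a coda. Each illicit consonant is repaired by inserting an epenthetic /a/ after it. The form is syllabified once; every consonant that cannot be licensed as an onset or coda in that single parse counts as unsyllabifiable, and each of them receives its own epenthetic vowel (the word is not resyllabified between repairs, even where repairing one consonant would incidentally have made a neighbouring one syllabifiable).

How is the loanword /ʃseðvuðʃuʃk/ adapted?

Syllabifying with onset maximization leaves /ʃ/, /ð/, /ð/, /ʃ/, /k/ stranded (no codas are permitted; onsets are limited to one consonant).
Epenthesis after each stranded consonant: /ʃ/ → /ʃa/, /ð/ → /ða/, /ð/ → /ða/, /ʃ/ → /ʃa/, /k/ → /ka/.

ʃaseðavuðaʃuʃaka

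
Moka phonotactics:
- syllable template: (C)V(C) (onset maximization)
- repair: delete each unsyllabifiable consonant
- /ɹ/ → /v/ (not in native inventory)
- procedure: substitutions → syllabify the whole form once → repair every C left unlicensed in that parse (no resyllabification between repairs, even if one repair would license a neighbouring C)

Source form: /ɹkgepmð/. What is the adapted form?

Substitution: /ɹ/ → /v/, giving /vkgepmð/.
The consonants /v/, /k/, /m/, /ð/ cannot be parsed into a legal (C)V(C) syllable (at most one coda consonant is licensed; onsets are limited to one consonant).
Deleting the stranded consonants removes /v/, /k/, /m/, /ð/.

gep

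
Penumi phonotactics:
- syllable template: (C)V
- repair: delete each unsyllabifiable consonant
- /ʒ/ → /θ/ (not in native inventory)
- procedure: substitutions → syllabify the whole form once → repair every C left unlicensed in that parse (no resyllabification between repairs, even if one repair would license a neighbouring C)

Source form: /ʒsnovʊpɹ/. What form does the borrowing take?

novʊ

Substitution: /ʒ/ → /θ/, giving /θsnovʊpɹ/.
Under (C)V, the unsyllabifiable consonants are /θ/, /s/, /p/, /ɹ/ (no codas are permitted; onsets are limited to one consonant).
Deleting the stranded consonants removes /θ/, /s/, /p/, /ɹ/.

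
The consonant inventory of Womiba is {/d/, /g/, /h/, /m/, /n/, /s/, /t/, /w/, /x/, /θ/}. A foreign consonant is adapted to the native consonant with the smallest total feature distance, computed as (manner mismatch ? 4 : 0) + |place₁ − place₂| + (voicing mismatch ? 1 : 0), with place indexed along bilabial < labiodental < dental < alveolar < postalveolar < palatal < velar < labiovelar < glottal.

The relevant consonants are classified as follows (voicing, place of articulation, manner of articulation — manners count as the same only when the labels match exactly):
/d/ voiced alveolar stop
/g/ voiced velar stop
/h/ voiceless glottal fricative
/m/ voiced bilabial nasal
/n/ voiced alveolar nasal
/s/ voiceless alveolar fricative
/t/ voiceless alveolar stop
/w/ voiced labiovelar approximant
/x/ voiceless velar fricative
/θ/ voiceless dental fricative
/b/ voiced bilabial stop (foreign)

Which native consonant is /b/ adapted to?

d

/d/ is closest: same manner (stop), place distance 3 (bilabial→alveolar), same voicing; total 3. Next closest is /m/ at distance 4.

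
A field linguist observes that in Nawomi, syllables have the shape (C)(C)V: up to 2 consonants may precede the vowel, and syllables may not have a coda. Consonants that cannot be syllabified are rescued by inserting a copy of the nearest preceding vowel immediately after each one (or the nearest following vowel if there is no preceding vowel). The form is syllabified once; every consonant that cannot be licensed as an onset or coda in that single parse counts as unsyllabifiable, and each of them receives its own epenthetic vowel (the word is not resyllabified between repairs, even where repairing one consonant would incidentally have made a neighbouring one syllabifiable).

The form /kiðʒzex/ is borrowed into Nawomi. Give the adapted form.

kiðiʒzexe

Syllabifying with onset maximization leaves /ð/, /x/ stranded (no codas are permitted; onsets may contain at most 2 consonants).
Epenthesis after each stranded consonant: /ð/ → /ði/, /x/ → /xe/.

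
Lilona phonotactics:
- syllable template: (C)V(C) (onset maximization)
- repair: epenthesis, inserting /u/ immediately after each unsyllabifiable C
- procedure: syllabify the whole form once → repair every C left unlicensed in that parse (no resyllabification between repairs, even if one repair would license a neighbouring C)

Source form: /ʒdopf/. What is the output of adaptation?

Under (C)V(C), the unsyllabifiable consonants are /ʒ/, /f/ (at most one coda consonant is licensed; onsets are limited to one consonant).
Inserting the epenthetic vowel yields /ʒ/ → /ʒu/, /f/ → /fu/.

ʒudopfu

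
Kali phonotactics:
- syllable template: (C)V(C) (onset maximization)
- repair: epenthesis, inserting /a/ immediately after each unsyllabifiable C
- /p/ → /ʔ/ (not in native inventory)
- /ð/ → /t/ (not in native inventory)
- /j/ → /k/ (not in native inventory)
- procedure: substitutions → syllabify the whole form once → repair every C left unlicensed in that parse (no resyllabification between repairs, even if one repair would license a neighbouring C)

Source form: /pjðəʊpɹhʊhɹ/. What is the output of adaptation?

ʔakatəʊʔɹahʊhɹa

Substitution: /p/ → /ʔ/, /j/ → /k/, /ð/ → /t/, giving /ʔktəʊʔɹhʊhɹ/.
The consonants /ʔ/, /k/, /ɹ/, /ɹ/ cannot be parsed into a legal (C)V(C) syllable (at most one coda consonant is licensed; onsets are limited to one consonant).
Inserting the epenthetic vowel yields /ʔ/ → /ʔa/, /k/ → /ka/, /ɹ/ → /ɹa/, /ɹ/ → /ɹa/.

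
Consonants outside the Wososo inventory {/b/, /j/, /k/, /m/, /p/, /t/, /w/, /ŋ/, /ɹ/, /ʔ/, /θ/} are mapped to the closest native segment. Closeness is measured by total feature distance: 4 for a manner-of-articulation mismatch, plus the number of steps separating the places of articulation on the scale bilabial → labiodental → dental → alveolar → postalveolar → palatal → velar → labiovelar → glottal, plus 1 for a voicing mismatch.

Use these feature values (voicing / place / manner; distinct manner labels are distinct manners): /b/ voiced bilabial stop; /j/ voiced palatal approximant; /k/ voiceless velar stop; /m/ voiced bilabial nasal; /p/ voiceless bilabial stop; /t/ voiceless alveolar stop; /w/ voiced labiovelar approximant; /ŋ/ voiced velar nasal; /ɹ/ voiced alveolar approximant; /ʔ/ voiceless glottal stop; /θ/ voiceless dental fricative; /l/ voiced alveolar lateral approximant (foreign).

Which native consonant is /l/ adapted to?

/ɹ/ is closest: manner differs (lateral approximant→approximant, +4), place distance 0 (alveolar→alveolar), same voicing; total 4. Next closest is /t/ at distance 5.

ɹ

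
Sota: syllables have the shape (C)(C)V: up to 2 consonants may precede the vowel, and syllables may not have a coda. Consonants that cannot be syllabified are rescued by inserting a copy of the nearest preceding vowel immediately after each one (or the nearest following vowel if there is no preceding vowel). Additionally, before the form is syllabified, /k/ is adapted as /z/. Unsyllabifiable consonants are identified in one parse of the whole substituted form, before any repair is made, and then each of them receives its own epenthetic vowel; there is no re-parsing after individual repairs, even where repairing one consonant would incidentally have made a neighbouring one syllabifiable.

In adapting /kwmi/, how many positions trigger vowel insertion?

After substitution the input is /zwmi/.
The unsyllabifiable consonants are /z/; each receives one epenthetic vowel.

1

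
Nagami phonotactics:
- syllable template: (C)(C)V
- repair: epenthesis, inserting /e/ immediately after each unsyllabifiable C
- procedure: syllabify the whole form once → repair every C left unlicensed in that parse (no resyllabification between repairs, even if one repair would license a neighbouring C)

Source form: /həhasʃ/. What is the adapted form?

həhaseʃe

The consonants /s/, /ʃ/ cannot be parsed into a legal (C)(C)V syllable (no codas are permitted; onsets may contain at most 2 consonants).
Each unlicensed consonant becomes the onset of a new syllable: /s/ → /se/, /ʃ/ → /ʃe/.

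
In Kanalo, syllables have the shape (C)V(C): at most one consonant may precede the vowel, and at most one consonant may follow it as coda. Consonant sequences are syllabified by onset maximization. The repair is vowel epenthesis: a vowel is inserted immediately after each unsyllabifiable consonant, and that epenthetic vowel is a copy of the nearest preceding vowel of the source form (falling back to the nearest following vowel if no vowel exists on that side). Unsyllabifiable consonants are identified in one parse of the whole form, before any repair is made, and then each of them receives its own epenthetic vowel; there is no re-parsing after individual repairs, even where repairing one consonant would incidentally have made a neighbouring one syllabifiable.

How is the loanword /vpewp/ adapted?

The consonants /v/, /p/ cannot be parsed into a legal (C)V(C) syllable (at most one coda consonant is licensed; onsets are limited to one consonant).
Each unlicensed consonant becomes the onset of a new syllable: /v/ → /ve/, /p/ → /pe/.

vepewpe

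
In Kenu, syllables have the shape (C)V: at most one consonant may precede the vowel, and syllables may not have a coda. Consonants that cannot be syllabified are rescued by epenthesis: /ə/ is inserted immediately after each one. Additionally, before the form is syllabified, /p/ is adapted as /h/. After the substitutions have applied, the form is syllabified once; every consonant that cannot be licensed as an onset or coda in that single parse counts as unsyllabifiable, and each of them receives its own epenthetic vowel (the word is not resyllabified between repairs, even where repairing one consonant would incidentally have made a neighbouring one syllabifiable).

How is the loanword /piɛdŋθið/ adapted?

Substitution: /p/ → /h/, giving /hiɛdŋθið/.
The consonants /d/, /ŋ/, /ð/ cannot be parsed into a legal (C)V syllable (no codas are permitted; onsets are limited to one consonant).
Each unlicensed consonant becomes the onset of a new syllable: /d/ → /də/, /ŋ/ → /ŋə/, /ð/ → /ðə/.

hiɛdəŋəθiðə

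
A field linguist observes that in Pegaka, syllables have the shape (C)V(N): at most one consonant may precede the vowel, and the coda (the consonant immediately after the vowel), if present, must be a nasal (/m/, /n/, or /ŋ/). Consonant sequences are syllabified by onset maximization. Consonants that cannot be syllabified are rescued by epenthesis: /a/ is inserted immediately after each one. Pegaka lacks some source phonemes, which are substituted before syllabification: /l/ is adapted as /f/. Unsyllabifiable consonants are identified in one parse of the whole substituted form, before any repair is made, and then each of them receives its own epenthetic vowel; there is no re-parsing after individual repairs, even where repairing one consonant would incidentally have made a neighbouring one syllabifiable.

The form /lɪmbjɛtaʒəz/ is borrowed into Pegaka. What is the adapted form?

fɪmbajɛtaʒəza

Substitution: /l/ → /f/, giving /fɪmbjɛtaʒəz/.
Syllabifying with onset maximization leaves /b/, /z/ stranded (only a nasal (/m/, /n/, or /ŋ/) is licensed in coda position; onsets are limited to one consonant).
Epenthesis after each stranded consonant: /b/ → /ba/, /z/ → /za/.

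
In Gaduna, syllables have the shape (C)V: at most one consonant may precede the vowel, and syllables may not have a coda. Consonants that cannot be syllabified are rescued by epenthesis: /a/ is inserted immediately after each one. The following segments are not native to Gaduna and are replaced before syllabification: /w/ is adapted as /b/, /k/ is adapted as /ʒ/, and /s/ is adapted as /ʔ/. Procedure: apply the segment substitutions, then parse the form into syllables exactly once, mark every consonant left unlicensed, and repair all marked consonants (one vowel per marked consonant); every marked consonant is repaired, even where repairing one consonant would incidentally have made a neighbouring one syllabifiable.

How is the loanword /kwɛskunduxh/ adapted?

ʒabɛʔaʒunaduxaha

Substitution: /k/ → /ʒ/, /w/ → /b/, /s/ → /ʔ/, giving /ʒbɛʔʒunduxh/.
The consonants /ʒ/, /ʔ/, /n/, /x/, /h/ cannot be parsed into a legal (C)V syllable (no codas are permitted; onsets are limited to one consonant).
Inserting the epenthetic vowel yields /ʒ/ → /ʒa/, /ʔ/ → /ʔa/, /n/ → /na/, /x/ → /xa/, /h/ → /ha/.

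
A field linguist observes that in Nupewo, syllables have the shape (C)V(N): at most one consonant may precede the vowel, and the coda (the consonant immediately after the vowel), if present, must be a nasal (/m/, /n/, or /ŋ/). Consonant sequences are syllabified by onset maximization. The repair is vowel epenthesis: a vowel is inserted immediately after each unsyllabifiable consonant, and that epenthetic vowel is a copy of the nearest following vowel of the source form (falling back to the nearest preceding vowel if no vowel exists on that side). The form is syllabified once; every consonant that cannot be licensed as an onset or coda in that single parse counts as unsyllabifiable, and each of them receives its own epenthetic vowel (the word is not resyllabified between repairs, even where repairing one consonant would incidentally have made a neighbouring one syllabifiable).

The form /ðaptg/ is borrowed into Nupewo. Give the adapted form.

The consonants /p/, /t/, /g/ cannot be parsed into a legal (C)V(N) syllable (only a nasal (/m/, /n/, or /ŋ/) is licensed in coda position; onsets are limited to one consonant).
Epenthesis after each stranded consonant: /p/ → /pa/, /t/ → /ta/, /g/ → /ga/.

ðapataga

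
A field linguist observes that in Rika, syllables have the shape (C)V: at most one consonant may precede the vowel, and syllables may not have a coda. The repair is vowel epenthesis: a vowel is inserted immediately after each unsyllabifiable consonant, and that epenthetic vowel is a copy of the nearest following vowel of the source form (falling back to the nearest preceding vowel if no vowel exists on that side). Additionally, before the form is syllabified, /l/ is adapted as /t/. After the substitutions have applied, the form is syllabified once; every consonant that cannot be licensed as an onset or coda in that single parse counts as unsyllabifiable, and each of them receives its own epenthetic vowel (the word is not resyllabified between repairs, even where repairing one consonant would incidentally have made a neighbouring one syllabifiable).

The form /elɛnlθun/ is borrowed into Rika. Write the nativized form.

Substitution: /l/ → /t/, giving /etɛntθun/.
Syllabifying with onset maximization leaves /n/, /t/, /n/ stranded (no codas are permitted; onsets are limited to one consonant).
Inserting the epenthetic vowel yields /n/ → /nu/, /t/ → /tu/, /n/ → /nu/.

etɛnutuθunu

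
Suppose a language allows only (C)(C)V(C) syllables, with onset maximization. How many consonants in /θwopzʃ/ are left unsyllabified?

2

Under (C)(C)V(C), the unsyllabifiable consonants are /z/, /ʃ/ (at most one coda consonant is licensed; onsets may contain at most 2 consonants).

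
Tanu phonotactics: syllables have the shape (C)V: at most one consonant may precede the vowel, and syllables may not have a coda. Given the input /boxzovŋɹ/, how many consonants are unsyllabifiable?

The consonants /x/, /v/, /ŋ/, /ɹ/ cannot be parsed into a legal (C)V syllable (no codas are permitted; onsets are limited to one consonant).

4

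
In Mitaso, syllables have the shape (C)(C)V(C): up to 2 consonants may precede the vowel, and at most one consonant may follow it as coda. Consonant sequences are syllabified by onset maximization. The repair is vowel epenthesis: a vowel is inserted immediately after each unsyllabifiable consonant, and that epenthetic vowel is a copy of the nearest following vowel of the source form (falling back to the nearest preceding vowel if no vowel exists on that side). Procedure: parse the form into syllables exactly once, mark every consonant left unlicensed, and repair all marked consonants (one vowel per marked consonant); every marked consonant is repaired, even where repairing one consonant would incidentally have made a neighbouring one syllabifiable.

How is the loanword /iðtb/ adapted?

iðtibi

Under (C)(C)V(C), the unsyllabifiable consonants are /t/, /b/ (at most one coda consonant is licensed; onsets may contain at most 2 consonants).
Epenthesis after each stranded consonant: /t/ → /ti/, /b/ → /bi/.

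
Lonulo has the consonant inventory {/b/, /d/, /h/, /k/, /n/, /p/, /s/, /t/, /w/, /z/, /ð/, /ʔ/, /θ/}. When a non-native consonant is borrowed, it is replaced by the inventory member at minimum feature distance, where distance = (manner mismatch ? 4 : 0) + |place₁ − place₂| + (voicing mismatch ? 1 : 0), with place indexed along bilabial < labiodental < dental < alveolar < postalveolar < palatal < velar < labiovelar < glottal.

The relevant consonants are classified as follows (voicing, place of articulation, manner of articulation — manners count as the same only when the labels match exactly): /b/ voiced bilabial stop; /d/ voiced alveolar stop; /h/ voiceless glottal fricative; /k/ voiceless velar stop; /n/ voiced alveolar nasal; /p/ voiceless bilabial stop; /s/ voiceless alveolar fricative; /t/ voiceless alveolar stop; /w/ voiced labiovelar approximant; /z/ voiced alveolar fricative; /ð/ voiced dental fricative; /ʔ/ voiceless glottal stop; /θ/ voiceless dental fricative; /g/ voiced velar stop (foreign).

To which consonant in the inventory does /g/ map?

k

/k/ is closest: same manner (stop), place distance 0 (velar→velar), voicing differs (+1); total 1. Next closest is /d/ at distance 3.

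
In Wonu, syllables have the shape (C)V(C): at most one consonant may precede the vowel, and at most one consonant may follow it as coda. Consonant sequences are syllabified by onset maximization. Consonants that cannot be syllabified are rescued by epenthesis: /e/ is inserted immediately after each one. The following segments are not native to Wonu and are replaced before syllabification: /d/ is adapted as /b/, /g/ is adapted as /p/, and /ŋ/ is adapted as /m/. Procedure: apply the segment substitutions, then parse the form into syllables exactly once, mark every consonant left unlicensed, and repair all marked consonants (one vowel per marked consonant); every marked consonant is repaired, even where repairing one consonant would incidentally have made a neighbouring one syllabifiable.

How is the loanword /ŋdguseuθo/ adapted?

mebepuseuθo

Substitution: /ŋ/ → /m/, /d/ → /b/, /g/ → /p/, giving /mbpuseuθo/.
The consonants /m/, /b/ cannot be parsed into a legal (C)V(C) syllable (at most one coda consonant is licensed; onsets are limited to one consonant).
Each unlicensed consonant becomes the onset of a new syllable: /m/ → /me/, /b/ → /be/.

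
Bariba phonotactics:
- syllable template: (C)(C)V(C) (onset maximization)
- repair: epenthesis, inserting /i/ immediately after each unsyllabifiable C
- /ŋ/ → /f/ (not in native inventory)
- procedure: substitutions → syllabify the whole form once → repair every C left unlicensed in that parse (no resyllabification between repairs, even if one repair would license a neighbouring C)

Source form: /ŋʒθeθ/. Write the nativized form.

Substitution: /ŋ/ → /f/, giving /fʒθeθ/.
The consonants /f/ cannot be parsed into a legal (C)(C)V(C) syllable (at most one coda consonant is licensed; onsets may contain at most 2 consonants).
Epenthesis after each stranded consonant: /f/ → /fi/.

fiʒθeθ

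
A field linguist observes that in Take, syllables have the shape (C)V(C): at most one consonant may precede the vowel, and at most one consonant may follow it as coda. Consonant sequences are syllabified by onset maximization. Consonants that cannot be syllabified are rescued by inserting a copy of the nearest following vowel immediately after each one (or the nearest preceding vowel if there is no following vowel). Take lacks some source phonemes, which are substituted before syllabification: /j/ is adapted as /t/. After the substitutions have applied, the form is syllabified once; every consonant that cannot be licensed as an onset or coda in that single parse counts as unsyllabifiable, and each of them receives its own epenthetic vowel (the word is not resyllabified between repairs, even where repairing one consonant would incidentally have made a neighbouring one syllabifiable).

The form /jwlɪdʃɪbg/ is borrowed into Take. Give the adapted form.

Substitution: /j/ → /t/, giving /twlɪdʃɪbg/.
The consonants /t/, /w/, /g/ cannot be parsed into a legal (C)V(C) syllable (at most one coda consonant is licensed; onsets are limited to one consonant).
Each unlicensed consonant becomes the onset of a new syllable: /t/ → /tɪ/, /w/ → /wɪ/, /g/ → /gɪ/.

tɪwɪlɪdʃɪbgɪ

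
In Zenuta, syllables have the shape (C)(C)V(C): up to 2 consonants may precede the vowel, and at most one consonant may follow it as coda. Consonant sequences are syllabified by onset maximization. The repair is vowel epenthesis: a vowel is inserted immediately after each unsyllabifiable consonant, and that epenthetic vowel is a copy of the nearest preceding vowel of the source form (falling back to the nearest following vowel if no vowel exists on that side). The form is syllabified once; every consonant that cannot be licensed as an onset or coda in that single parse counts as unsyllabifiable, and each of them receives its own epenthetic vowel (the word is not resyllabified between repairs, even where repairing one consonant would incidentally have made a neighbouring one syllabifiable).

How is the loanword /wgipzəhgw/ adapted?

wgipzəhgəwə

Under (C)(C)V(C), the unsyllabifiable consonants are /g/, /w/ (at most one coda consonant is licensed; onsets may contain at most 2 consonants).
Epenthesis after each stranded consonant: /g/ → /gə/, /w/ → /wə/.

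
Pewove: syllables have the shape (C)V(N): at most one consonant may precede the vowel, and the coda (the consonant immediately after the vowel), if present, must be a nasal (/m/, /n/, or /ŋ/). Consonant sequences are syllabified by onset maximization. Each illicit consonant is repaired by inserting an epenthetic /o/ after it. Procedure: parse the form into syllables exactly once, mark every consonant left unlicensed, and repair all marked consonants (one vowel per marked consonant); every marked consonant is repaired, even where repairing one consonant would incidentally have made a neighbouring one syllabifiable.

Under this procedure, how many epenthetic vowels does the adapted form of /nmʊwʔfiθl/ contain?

5

The unsyllabifiable consonants are /n/, /w/, /ʔ/, /θ/, /l/; each receives one epenthetic vowel.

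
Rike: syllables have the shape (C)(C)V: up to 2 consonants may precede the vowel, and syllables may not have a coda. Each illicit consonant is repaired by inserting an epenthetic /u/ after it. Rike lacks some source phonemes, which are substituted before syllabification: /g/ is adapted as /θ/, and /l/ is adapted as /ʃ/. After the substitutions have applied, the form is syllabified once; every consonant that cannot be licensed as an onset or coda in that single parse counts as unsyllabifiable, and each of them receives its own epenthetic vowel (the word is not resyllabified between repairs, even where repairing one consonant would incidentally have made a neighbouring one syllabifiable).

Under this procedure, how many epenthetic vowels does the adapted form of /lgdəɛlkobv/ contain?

3

After substitution the input is /ʃθdəɛʃkobv/.
The unsyllabifiable consonants are /ʃ/, /b/, /v/; each receives one epenthetic vowel.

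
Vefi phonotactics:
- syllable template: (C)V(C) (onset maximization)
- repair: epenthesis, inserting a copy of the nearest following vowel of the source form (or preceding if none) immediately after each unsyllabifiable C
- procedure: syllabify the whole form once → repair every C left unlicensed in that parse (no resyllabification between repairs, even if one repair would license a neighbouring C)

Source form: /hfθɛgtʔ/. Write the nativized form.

hɛfɛθɛgtɛʔɛ

Under (C)V(C), the unsyllabifiable consonants are /h/, /f/, /t/, /ʔ/ (at most one coda consonant is licensed; onsets are limited to one consonant).
Inserting the epenthetic vowel yields /h/ → /hɛ/, /f/ → /fɛ/, /t/ → /tɛ/, /ʔ/ → /ʔɛ/.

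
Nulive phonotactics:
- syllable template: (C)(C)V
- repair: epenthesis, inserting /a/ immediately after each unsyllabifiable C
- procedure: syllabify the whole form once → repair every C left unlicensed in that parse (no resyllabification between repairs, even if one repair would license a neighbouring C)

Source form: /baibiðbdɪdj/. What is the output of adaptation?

The consonants /ð/, /d/, /j/ cannot be parsed into a legal (C)(C)V syllable (no codas are permitted; onsets may contain at most 2 consonants).
Epenthesis after each stranded consonant: /ð/ → /ða/, /d/ → /da/, /j/ → /ja/.

baibiðabdɪdaja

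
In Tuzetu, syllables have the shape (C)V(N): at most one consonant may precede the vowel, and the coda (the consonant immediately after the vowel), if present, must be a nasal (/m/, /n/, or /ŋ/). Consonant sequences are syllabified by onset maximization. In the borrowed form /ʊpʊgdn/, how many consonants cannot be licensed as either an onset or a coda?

3

Under (C)V(N), the unsyllabifiable consonants are /g/, /d/, /n/ (only a nasal (/m/, /n/, or /ŋ/) is licensed in coda position; onsets are limited to one consonant).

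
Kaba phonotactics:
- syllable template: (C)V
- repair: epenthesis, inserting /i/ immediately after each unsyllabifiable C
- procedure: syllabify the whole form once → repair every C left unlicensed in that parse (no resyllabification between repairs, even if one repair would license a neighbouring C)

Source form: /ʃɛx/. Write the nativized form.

ʃɛxi

The consonants /x/ cannot be parsed into a legal (C)V syllable (no codas are permitted; onsets are limited to one consonant).
Epenthesis after each stranded consonant: /x/ → /xi/.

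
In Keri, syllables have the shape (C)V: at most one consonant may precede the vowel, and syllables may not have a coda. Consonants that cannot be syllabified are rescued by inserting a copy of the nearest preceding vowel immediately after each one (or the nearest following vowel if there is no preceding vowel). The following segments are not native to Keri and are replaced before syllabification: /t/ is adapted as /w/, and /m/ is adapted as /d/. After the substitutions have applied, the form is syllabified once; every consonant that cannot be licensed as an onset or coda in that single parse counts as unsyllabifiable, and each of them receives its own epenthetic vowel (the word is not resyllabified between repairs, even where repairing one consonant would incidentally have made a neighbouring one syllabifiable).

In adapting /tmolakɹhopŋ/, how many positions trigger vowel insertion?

5

After substitution the input is /wdolakɹhopŋ/.
The unsyllabifiable consonants are /w/, /k/, /ɹ/, /p/, /ŋ/; each receives one epenthetic vowel.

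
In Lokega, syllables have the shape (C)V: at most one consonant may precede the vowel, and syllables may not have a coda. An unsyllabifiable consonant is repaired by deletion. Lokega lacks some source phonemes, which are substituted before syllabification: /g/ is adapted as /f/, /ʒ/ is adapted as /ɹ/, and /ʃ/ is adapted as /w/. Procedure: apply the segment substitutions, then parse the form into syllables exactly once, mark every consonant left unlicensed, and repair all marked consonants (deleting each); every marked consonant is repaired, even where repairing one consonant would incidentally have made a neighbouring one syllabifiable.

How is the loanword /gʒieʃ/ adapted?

Substitution: /g/ → /f/, /ʒ/ → /ɹ/, /ʃ/ → /w/, giving /fɹiew/.
The consonants /f/, /w/ cannot be parsed into a legal (C)V syllable (no codas are permitted; onsets are limited to one consonant).
Deletion applies to /f/, /w/.

ɹie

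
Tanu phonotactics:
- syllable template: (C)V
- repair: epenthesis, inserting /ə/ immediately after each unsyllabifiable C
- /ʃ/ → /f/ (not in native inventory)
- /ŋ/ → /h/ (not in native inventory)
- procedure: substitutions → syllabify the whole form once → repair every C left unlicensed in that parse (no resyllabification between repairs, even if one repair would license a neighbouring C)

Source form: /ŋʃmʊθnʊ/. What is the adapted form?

Substitution: /ŋ/ → /h/, /ʃ/ → /f/, giving /hfmʊθnʊ/.
Under (C)V, the unsyllabifiable consonants are /h/, /f/, /θ/ (no codas are permitted; onsets are limited to one consonant).
Inserting the epenthetic vowel yields /h/ → /hə/, /f/ → /fə/, /θ/ → /θə/.

həfəmʊθənʊ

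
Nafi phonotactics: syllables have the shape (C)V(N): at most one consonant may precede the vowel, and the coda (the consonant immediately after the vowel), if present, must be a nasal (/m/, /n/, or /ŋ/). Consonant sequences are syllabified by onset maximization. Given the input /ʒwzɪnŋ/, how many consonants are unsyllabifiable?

Under (C)V(N), the unsyllabifiable consonants are /ʒ/, /w/, /ŋ/ (only a nasal (/m/, /n/, or /ŋ/) is licensed in coda position; onsets are limited to one consonant).

3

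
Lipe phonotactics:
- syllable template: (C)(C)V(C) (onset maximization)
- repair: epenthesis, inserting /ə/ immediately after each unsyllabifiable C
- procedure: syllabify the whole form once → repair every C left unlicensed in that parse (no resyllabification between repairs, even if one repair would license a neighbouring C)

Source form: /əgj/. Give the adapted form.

əgjə

The consonants /j/ cannot be parsed into a legal (C)(C)V(C) syllable (at most one coda consonant is licensed; onsets may contain at most 2 consonants).
Each unlicensed consonant becomes the onset of a new syllable: /j/ → /jə/.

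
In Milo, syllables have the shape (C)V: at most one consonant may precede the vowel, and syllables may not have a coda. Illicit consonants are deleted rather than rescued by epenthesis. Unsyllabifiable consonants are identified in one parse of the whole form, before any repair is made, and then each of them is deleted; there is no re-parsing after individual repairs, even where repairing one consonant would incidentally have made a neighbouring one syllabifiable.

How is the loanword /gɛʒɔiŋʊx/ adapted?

gɛʒɔiŋʊ

Syllabifying with onset maximization leaves /x/ stranded (no codas are permitted; onsets are limited to one consonant).
Deletion applies to /x/.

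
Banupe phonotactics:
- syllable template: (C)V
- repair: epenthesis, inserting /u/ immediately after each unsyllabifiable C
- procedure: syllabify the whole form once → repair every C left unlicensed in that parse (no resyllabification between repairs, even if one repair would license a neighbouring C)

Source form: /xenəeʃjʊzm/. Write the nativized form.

Under (C)V, the unsyllabifiable consonants are /ʃ/, /z/, /m/ (no codas are permitted; onsets are limited to one consonant).
Epenthesis after each stranded consonant: /ʃ/ → /ʃu/, /z/ → /zu/, /m/ → /mu/.

xenəeʃujʊzumu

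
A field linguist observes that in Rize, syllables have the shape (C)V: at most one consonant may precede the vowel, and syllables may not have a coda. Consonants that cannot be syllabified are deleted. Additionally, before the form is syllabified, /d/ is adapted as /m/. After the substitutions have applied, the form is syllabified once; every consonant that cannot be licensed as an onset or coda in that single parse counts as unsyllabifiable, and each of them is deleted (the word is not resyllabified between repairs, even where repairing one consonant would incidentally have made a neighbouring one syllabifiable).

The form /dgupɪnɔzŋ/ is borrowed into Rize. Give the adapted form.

gupɪnɔ

Substitution: /d/ → /m/, giving /mgupɪnɔzŋ/.
The consonants /m/, /z/, /ŋ/ cannot be parsed into a legal (C)V syllable (no codas are permitted; onsets are limited to one consonant).
Deletion applies to /m/, /z/, /ŋ/.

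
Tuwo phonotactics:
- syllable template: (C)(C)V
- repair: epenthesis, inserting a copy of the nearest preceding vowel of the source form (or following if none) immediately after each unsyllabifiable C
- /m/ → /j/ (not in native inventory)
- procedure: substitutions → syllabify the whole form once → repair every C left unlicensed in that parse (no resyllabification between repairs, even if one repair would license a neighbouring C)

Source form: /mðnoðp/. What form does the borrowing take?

joðnoðopo

Substitution: /m/ → /j/, giving /jðnoðp/.
Under (C)(C)V, the unsyllabifiable consonants are /j/, /ð/, /p/ (no codas are permitted; onsets may contain at most 2 consonants).
Each unlicensed consonant becomes the onset of a new syllable: /j/ → /jo/, /ð/ → /ðo/, /p/ → /po/.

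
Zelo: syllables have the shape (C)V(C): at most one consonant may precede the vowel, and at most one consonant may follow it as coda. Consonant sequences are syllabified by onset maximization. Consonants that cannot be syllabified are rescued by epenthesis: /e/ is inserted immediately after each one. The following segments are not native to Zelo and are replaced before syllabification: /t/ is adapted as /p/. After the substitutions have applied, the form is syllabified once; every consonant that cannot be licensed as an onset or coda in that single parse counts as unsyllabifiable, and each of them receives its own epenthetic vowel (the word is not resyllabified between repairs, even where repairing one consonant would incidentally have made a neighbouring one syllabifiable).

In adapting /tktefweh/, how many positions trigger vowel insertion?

After substitution the input is /pkpefweh/.
The unsyllabifiable consonants are /p/, /k/; each receives one epenthetic vowel.

2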